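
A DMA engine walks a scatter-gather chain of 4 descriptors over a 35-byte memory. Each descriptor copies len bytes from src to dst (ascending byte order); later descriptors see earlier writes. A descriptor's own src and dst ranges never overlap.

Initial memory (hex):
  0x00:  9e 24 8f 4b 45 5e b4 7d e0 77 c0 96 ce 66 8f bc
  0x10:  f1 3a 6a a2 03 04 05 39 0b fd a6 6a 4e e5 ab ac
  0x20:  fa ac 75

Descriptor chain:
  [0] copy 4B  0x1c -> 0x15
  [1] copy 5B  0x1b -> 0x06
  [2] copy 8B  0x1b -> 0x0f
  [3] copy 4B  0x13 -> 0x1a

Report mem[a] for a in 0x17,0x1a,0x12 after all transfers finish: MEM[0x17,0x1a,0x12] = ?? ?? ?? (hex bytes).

D0: mem[0x15..0x18] <- [4e e5 ab ac]
D1: mem[0x06..0x0a] <- [6a 4e e5 ab ac]
D2: mem[0x0f..0x16] <- [6a 4e e5 ab ac fa ac 75]
D3: mem[0x1a..0x1d] <- [ac fa ac 75]
query mem[0x17]=0xab, mem[0x1a]=0xac, mem[0x12]=0xab

MEM[0x17,0x1a,0x12] = ab ac ab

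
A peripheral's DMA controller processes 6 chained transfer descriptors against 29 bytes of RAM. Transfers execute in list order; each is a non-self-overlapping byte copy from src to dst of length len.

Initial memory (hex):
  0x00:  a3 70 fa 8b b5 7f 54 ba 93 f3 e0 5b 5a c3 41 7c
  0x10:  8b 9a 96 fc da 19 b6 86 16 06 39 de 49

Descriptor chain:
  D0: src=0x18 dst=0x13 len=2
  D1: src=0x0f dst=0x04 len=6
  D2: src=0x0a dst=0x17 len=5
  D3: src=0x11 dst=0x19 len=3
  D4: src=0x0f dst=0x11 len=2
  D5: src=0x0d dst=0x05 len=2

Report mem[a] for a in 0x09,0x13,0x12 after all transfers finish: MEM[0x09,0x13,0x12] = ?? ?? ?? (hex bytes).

MEM[0x09,0x13,0x12] = 06 16 8b

D0: mem[0x13..0x14] <- [16 06]
D1: mem[0x04..0x09] <- [7c 8b 9a 96 16 06]
D2: mem[0x17..0x1b] <- [e0 5b 5a c3 41]
D3: mem[0x19..0x1b] <- [9a 96 16]
D4: mem[0x11..0x12] <- [7c 8b]
D5: mem[0x05..0x06] <- [c3 41]
query mem[0x09]=0x06, mem[0x13]=0x16, mem[0x12]=0x8b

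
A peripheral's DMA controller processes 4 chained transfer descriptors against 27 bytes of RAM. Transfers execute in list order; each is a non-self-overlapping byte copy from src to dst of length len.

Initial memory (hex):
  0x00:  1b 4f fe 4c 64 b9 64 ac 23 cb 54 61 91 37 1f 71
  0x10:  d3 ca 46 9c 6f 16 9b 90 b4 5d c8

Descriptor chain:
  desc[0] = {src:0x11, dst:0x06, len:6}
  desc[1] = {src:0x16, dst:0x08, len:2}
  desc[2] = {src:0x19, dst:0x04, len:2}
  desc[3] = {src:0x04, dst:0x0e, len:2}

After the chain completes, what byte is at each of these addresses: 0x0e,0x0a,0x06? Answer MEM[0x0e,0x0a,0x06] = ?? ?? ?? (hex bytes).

[0] 0x11->0x06 len=6 : ca 46 9c 6f 16 9b
[1] 0x16->0x08 len=2 : 9b 90
[2] 0x19->0x04 len=2 : 5d c8
[3] 0x04->0x0e len=2 : 5d c8
query mem[0x0e]=0x5d, mem[0x0a]=0x16, mem[0x06]=0xca

MEM[0x0e,0x0a,0x06] = 5d 16 ca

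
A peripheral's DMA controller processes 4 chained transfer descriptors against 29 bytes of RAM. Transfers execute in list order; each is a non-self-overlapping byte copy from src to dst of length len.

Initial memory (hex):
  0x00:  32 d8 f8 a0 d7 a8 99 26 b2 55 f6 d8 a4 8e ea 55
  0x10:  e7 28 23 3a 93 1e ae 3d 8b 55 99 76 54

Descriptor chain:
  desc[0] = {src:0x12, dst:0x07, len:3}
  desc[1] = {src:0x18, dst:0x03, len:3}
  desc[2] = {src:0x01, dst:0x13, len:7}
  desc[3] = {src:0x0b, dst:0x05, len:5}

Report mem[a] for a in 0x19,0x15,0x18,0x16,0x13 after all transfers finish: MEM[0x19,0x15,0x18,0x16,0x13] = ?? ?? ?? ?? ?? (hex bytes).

MEM[0x19,0x15,0x18,0x16,0x13] = 23 8b 99 55 d8

D0: mem[0x07..0x09] <- [23 3a 93]
D1: mem[0x03..0x05] <- [8b 55 99]
D2: mem[0x13..0x19] <- [d8 f8 8b 55 99 99 23]
D3: mem[0x05..0x09] <- [d8 a4 8e ea 55]
query mem[0x19]=0x23, mem[0x15]=0x8b, mem[0x18]=0x99, mem[0x16]=0x55, mem[0x13]=0xd8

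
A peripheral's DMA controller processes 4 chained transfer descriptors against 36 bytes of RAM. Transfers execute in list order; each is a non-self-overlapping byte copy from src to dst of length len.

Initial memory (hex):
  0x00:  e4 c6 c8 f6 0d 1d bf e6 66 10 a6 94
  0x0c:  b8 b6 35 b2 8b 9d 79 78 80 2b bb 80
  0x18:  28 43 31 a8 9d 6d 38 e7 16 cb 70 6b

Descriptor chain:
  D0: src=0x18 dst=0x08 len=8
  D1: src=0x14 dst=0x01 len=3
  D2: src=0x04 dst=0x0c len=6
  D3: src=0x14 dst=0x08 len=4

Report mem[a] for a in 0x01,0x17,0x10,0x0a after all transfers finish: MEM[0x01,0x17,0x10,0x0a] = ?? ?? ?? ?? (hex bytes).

MEM[0x01,0x17,0x10,0x0a] = 80 80 28 bb

[0] 0x18->0x08 len=8 : 28 43 31 a8 9d 6d 38 e7
[1] 0x14->0x01 len=3 : 80 2b bb
[2] 0x04->0x0c len=6 : 0d 1d bf e6 28 43
[3] 0x14->0x08 len=4 : 80 2b bb 80
query mem[0x01]=0x80, mem[0x17]=0x80, mem[0x10]=0x28, mem[0x0a]=0xbb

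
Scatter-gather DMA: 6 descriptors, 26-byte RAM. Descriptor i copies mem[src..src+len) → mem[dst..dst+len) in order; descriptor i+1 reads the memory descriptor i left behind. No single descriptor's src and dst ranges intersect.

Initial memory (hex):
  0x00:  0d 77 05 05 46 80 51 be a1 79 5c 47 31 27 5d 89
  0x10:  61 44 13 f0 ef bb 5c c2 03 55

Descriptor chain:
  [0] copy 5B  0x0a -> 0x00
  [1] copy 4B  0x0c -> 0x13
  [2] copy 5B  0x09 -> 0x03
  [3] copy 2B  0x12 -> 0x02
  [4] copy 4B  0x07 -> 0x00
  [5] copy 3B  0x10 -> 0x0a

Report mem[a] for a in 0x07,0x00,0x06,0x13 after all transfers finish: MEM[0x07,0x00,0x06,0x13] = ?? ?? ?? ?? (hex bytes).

MEM[0x07,0x00,0x06,0x13] = 27 27 31 31

#0 dst[0x00+5] := {0x5c,0x47,0x31,0x27,0x5d}
#1 dst[0x13+4] := {0x31,0x27,0x5d,0x89}
#2 dst[0x03+5] := {0x79,0x5c,0x47,0x31,0x27}
#3 dst[0x02+2] := {0x13,0x31}
#4 dst[0x00+4] := {0x27,0xa1,0x79,0x5c}
#5 dst[0x0a+3] := {0x61,0x44,0x13}
query mem[0x07]=0x27, mem[0x00]=0x27, mem[0x06]=0x31, mem[0x13]=0x31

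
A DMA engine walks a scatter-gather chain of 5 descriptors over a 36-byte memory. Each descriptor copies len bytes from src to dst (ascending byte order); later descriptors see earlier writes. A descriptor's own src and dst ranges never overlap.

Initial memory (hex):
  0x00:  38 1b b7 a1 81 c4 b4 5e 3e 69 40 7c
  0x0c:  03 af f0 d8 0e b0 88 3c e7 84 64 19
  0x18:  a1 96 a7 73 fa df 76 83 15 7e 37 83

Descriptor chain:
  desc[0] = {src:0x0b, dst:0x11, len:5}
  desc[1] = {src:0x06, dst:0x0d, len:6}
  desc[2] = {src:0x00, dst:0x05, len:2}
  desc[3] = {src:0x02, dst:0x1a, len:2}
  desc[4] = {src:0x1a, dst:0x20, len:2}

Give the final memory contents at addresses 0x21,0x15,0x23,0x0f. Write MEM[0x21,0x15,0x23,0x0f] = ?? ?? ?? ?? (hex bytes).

MEM[0x21,0x15,0x23,0x0f] = a1 d8 83 3e

[0] 0x0b->0x11 len=5 : 7c 03 af f0 d8
[1] 0x06->0x0d len=6 : b4 5e 3e 69 40 7c
[2] 0x00->0x05 len=2 : 38 1b
[3] 0x02->0x1a len=2 : b7 a1
[4] 0x1a->0x20 len=2 : b7 a1
query mem[0x21]=0xa1, mem[0x15]=0xd8, mem[0x23]=0x83, mem[0x0f]=0x3e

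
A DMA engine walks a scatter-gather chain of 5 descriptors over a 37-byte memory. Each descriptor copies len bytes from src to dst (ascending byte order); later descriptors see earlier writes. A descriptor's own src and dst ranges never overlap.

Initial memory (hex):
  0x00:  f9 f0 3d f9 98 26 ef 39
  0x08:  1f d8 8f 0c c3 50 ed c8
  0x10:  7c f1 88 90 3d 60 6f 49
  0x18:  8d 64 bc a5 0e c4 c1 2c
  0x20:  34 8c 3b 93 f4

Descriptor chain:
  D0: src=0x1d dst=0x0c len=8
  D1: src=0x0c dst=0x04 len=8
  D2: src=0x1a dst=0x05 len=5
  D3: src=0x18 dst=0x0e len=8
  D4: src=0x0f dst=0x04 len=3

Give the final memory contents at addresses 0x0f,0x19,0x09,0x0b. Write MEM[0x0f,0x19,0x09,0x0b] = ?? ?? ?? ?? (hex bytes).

D0: mem[0x0c..0x13] <- [c4 c1 2c 34 8c 3b 93 f4]
D1: mem[0x04..0x0b] <- [c4 c1 2c 34 8c 3b 93 f4]
D2: mem[0x05..0x09] <- [bc a5 0e c4 c1]
D3: mem[0x0e..0x15] <- [8d 64 bc a5 0e c4 c1 2c]
D4: mem[0x04..0x06] <- [64 bc a5]
query mem[0x0f]=0x64, mem[0x19]=0x64, mem[0x09]=0xc1, mem[0x0b]=0xf4

MEM[0x0f,0x19,0x09,0x0b] = 64 64 c1 f4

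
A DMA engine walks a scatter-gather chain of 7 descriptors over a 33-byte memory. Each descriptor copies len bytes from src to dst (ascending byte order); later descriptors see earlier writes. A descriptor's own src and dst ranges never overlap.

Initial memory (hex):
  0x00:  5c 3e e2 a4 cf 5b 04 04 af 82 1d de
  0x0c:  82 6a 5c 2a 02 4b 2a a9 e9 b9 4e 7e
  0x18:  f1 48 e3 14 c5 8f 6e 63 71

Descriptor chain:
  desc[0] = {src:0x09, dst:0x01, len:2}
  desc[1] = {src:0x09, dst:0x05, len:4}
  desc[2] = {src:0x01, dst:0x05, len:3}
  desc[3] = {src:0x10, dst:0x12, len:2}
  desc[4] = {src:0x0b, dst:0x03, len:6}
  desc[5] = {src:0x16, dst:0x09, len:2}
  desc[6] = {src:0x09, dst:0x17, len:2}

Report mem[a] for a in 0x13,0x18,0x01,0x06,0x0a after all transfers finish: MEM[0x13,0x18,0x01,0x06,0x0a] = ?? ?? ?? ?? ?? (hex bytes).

MEM[0x13,0x18,0x01,0x06,0x0a] = 4b 7e 82 5c 7e

  after D0: wrote 2B at 0x01 = 821d
  after D1: wrote 4B at 0x05 = 821dde82
  after D2: wrote 3B at 0x05 = 821da4
  after D3: wrote 2B at 0x12 = 024b
  after D4: wrote 6B at 0x03 = de826a5c2a02
  after D5: wrote 2B at 0x09 = 4e7e
  after D6: wrote 2B at 0x17 = 4e7e
query mem[0x13]=0x4b, mem[0x18]=0x7e, mem[0x01]=0x82, mem[0x06]=0x5c, mem[0x0a]=0x7e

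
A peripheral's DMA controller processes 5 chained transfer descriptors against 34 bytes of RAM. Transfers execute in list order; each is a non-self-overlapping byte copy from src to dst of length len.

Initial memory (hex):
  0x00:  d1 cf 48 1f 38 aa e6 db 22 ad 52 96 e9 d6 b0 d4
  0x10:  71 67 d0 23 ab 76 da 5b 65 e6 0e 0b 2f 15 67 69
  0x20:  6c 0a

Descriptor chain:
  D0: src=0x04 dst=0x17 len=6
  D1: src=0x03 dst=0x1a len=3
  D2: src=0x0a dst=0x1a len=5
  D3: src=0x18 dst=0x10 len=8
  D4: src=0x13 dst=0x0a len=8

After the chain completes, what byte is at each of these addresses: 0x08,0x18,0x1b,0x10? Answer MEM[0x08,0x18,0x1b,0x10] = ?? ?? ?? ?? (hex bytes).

#0 dst[0x17+6] := {0x38,0xaa,0xe6,0xdb,0x22,0xad}
#1 dst[0x1a+3] := {0x1f,0x38,0xaa}
#2 dst[0x1a+5] := {0x52,0x96,0xe9,0xd6,0xb0}
#3 dst[0x10+8] := {0xaa,0xe6,0x52,0x96,0xe9,0xd6,0xb0,0x69}
#4 dst[0x0a+8] := {0x96,0xe9,0xd6,0xb0,0x69,0xaa,0xe6,0x52}
query mem[0x08]=0x22, mem[0x18]=0xaa, mem[0x1b]=0x96, mem[0x10]=0xe6

MEM[0x08,0x18,0x1b,0x10] = 22 aa 96 e6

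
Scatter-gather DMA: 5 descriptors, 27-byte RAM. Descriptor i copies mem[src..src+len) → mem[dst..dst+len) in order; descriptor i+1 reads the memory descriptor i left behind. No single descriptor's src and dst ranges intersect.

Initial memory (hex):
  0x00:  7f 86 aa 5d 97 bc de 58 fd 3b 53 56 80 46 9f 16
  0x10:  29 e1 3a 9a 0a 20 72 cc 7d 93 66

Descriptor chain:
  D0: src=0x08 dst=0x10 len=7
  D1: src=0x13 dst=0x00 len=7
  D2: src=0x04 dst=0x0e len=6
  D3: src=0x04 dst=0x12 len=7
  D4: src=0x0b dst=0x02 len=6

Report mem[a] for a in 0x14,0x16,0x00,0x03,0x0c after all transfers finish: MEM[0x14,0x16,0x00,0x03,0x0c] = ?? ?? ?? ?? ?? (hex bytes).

  after D0: wrote 7B at 0x10 = fd3b535680469f
  after D1: wrote 7B at 0x00 = 5680469fcc7d93
  after D2: wrote 6B at 0x0e = cc7d9358fd3b
  after D3: wrote 7B at 0x12 = cc7d9358fd3b53
  after D4: wrote 6B at 0x02 = 568046cc7d93
query mem[0x14]=0x93, mem[0x16]=0xfd, mem[0x00]=0x56, mem[0x03]=0x80, mem[0x0c]=0x80

MEM[0x14,0x16,0x00,0x03,0x0c] = 93 fd 56 80 80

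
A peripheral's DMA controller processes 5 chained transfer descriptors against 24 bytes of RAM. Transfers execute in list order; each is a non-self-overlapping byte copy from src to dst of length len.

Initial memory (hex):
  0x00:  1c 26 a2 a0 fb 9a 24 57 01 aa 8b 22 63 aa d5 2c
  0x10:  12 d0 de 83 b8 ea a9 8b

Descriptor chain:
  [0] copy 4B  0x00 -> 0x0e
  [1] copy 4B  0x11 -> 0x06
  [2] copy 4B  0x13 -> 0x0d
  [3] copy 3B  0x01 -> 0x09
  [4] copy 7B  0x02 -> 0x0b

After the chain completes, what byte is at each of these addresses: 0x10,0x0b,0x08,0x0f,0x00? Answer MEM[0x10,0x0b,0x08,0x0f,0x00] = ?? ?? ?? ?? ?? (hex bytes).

MEM[0x10,0x0b,0x08,0x0f,0x00] = de a2 83 a0 1c

D0: mem[0x0e..0x11] <- [1c 26 a2 a0]
D1: mem[0x06..0x09] <- [a0 de 83 b8]
D2: mem[0x0d..0x10] <- [83 b8 ea a9]
D3: mem[0x09..0x0b] <- [26 a2 a0]
D4: mem[0x0b..0x11] <- [a2 a0 fb 9a a0 de 83]
query mem[0x10]=0xde, mem[0x0b]=0xa2, mem[0x08]=0x83, mem[0x0f]=0xa0, mem[0x00]=0x1c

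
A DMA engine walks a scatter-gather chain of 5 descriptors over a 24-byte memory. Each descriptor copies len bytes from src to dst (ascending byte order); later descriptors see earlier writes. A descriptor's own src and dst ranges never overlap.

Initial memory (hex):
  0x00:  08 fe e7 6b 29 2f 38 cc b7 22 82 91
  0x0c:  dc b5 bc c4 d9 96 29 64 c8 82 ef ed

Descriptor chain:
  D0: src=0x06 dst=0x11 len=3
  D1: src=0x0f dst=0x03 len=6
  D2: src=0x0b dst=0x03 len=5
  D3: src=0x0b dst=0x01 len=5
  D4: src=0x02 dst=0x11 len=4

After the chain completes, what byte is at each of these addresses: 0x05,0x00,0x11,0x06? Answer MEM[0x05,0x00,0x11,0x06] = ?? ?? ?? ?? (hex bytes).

MEM[0x05,0x00,0x11,0x06] = c4 08 dc bc

[0] 0x06->0x11 len=3 : 38 cc b7
[1] 0x0f->0x03 len=6 : c4 d9 38 cc b7 c8
[2] 0x0b->0x03 len=5 : 91 dc b5 bc c4
[3] 0x0b->0x01 len=5 : 91 dc b5 bc c4
[4] 0x02->0x11 len=4 : dc b5 bc c4
query mem[0x05]=0xc4, mem[0x00]=0x08, mem[0x11]=0xdc, mem[0x06]=0xbc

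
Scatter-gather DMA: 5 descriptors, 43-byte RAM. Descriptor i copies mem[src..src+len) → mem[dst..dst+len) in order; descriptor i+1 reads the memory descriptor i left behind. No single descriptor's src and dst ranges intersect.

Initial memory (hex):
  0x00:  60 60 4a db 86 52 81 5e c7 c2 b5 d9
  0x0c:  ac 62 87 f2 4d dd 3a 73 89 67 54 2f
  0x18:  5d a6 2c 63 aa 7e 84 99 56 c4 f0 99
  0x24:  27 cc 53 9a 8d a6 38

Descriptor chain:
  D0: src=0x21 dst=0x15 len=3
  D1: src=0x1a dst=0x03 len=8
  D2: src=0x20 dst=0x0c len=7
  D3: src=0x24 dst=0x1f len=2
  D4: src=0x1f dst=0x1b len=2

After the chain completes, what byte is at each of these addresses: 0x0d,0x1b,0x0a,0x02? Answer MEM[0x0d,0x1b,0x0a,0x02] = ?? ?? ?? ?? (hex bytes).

  after D0: wrote 3B at 0x15 = c4f099
  after D1: wrote 8B at 0x03 = 2c63aa7e849956c4
  after D2: wrote 7B at 0x0c = 56c4f09927cc53
  after D3: wrote 2B at 0x1f = 27cc
  after D4: wrote 2B at 0x1b = 27cc
query mem[0x0d]=0xc4, mem[0x1b]=0x27, mem[0x0a]=0xc4, mem[0x02]=0x4a

MEM[0x0d,0x1b,0x0a,0x02] = c4 27 c4 4a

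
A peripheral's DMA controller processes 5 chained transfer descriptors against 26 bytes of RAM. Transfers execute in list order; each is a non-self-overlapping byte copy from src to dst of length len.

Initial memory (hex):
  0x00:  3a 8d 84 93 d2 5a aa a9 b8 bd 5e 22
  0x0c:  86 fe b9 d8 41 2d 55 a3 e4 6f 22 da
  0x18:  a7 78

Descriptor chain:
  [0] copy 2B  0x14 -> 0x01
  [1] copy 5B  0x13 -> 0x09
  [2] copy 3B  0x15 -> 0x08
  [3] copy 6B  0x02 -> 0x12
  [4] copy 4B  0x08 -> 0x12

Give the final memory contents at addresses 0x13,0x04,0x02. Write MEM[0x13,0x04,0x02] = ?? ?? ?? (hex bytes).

  after D0: wrote 2B at 0x01 = e46f
  after D1: wrote 5B at 0x09 = a3e46f22da
  after D2: wrote 3B at 0x08 = 6f22da
  after D3: wrote 6B at 0x12 = 6f93d25aaaa9
  after D4: wrote 4B at 0x12 = 6f22da6f
query mem[0x13]=0x22, mem[0x04]=0xd2, mem[0x02]=0x6f

MEM[0x13,0x04,0x02] = 22 d2 6f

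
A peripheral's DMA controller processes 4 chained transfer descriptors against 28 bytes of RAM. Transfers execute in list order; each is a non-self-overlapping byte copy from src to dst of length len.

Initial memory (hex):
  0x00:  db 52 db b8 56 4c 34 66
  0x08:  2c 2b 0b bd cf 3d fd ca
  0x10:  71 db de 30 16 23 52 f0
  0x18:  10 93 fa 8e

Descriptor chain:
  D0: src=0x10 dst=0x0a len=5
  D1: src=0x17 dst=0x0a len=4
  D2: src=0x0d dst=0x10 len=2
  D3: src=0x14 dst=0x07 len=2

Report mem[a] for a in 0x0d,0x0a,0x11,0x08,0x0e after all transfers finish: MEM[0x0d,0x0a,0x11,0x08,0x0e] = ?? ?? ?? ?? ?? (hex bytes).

  after D0: wrote 5B at 0x0a = 71dbde3016
  after D1: wrote 4B at 0x0a = f01093fa
  after D2: wrote 2B at 0x10 = fa16
  after D3: wrote 2B at 0x07 = 1623
query mem[0x0d]=0xfa, mem[0x0a]=0xf0, mem[0x11]=0x16, mem[0x08]=0x23, mem[0x0e]=0x16

MEM[0x0d,0x0a,0x11,0x08,0x0e] = fa f0 16 23 16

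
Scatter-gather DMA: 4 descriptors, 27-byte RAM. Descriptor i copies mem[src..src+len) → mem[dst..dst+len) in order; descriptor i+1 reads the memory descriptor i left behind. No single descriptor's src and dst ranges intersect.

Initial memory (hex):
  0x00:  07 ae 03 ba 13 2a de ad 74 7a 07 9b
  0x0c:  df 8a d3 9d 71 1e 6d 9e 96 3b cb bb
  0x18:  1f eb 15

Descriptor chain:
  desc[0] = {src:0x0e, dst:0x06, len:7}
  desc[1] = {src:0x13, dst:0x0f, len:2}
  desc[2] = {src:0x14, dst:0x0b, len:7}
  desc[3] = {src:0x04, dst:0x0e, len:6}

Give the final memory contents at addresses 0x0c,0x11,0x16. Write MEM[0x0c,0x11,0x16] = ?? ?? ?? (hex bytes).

  after D0: wrote 7B at 0x06 = d39d711e6d9e96
  after D1: wrote 2B at 0x0f = 9e96
  after D2: wrote 7B at 0x0b = 963bcbbb1feb15
  after D3: wrote 6B at 0x0e = 132ad39d711e
query mem[0x0c]=0x3b, mem[0x11]=0x9d, mem[0x16]=0xcb

MEM[0x0c,0x11,0x16] = 3b 9d cb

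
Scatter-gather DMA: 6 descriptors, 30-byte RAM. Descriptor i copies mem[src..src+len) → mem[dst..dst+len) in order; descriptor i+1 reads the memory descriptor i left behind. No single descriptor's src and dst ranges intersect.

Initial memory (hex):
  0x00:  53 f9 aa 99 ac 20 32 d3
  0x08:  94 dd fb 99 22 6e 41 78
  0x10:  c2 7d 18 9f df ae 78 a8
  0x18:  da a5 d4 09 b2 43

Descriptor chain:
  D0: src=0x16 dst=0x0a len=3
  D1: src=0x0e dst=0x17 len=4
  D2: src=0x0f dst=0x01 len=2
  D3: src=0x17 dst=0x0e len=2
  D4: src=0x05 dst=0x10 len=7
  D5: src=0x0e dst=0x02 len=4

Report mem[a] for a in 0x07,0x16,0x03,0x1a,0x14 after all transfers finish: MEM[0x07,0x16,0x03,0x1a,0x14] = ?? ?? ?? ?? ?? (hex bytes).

MEM[0x07,0x16,0x03,0x1a,0x14] = d3 a8 78 7d dd

#0 dst[0x0a+3] := {0x78,0xa8,0xda}
#1 dst[0x17+4] := {0x41,0x78,0xc2,0x7d}
#2 dst[0x01+2] := {0x78,0xc2}
#3 dst[0x0e+2] := {0x41,0x78}
#4 dst[0x10+7] := {0x20,0x32,0xd3,0x94,0xdd,0x78,0xa8}
#5 dst[0x02+4] := {0x41,0x78,0x20,0x32}
query mem[0x07]=0xd3, mem[0x16]=0xa8, mem[0x03]=0x78, mem[0x1a]=0x7d, mem[0x14]=0xdd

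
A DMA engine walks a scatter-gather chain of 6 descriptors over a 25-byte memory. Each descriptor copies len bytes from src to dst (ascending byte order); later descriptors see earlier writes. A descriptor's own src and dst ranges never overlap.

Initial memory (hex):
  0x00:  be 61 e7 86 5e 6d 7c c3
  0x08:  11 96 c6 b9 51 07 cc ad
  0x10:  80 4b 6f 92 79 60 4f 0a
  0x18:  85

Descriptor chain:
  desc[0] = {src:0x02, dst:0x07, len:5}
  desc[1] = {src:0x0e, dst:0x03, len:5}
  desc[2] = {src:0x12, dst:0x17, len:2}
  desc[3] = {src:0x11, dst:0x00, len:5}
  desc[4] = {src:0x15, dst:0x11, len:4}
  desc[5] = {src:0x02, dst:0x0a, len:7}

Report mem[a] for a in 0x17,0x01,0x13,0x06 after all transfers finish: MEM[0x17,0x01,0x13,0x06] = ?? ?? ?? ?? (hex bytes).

  after D0: wrote 5B at 0x07 = e7865e6d7c
  after D1: wrote 5B at 0x03 = ccad804b6f
  after D2: wrote 2B at 0x17 = 6f92
  after D3: wrote 5B at 0x00 = 4b6f927960
  after D4: wrote 4B at 0x11 = 604f6f92
  after D5: wrote 7B at 0x0a = 927960804b6f86
query mem[0x17]=0x6f, mem[0x01]=0x6f, mem[0x13]=0x6f, mem[0x06]=0x4b

MEM[0x17,0x01,0x13,0x06] = 6f 6f 6f 4b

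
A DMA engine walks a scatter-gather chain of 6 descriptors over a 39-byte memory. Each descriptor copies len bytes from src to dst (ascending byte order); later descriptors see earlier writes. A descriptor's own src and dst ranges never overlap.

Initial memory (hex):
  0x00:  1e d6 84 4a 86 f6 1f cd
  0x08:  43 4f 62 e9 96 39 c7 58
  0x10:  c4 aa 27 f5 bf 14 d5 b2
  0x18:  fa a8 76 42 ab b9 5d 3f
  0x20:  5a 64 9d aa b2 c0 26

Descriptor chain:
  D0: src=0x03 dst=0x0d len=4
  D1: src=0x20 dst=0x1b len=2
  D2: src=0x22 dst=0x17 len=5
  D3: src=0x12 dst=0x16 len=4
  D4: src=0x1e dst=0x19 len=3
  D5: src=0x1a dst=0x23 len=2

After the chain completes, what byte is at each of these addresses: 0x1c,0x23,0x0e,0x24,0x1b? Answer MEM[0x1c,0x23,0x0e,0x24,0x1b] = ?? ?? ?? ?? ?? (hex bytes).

  after D0: wrote 4B at 0x0d = 4a86f61f
  after D1: wrote 2B at 0x1b = 5a64
  after D2: wrote 5B at 0x17 = 9daab2c026
  after D3: wrote 4B at 0x16 = 27f5bf14
  after D4: wrote 3B at 0x19 = 5d3f5a
  after D5: wrote 2B at 0x23 = 3f5a
query mem[0x1c]=0x64, mem[0x23]=0x3f, mem[0x0e]=0x86, mem[0x24]=0x5a, mem[0x1b]=0x5a

MEM[0x1c,0x23,0x0e,0x24,0x1b] = 64 3f 86 5a 5a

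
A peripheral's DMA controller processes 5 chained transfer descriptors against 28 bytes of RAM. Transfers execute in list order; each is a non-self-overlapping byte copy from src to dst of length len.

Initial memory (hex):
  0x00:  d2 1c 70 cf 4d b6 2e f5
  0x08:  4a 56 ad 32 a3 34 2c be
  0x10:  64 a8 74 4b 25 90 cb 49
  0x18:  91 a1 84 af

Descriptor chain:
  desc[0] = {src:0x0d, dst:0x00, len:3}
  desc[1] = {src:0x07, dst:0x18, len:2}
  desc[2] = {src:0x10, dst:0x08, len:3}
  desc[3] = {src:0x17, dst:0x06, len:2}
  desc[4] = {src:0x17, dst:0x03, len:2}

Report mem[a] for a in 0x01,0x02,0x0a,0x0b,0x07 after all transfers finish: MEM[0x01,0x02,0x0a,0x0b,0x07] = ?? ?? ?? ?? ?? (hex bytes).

MEM[0x01,0x02,0x0a,0x0b,0x07] = 2c be 74 32 f5

D0: mem[0x00..0x02] <- [34 2c be]
D1: mem[0x18..0x19] <- [f5 4a]
D2: mem[0x08..0x0a] <- [64 a8 74]
D3: mem[0x06..0x07] <- [49 f5]
D4: mem[0x03..0x04] <- [49 f5]
query mem[0x01]=0x2c, mem[0x02]=0xbe, mem[0x0a]=0x74, mem[0x0b]=0x32, mem[0x07]=0xf5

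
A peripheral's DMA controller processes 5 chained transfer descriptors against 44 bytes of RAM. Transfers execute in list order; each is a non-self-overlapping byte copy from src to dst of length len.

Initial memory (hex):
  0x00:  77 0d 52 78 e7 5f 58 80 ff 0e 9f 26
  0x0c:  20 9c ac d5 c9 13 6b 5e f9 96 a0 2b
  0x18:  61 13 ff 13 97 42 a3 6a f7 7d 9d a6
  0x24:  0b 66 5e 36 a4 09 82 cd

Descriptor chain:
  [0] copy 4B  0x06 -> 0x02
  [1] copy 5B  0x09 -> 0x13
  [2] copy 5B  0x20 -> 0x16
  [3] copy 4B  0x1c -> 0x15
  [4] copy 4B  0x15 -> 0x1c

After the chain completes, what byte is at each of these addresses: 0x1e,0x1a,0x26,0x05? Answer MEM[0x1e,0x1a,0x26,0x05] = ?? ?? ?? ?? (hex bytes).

MEM[0x1e,0x1a,0x26,0x05] = a3 0b 5e 0e

D0: mem[0x02..0x05] <- [58 80 ff 0e]
D1: mem[0x13..0x17] <- [0e 9f 26 20 9c]
D2: mem[0x16..0x1a] <- [f7 7d 9d a6 0b]
D3: mem[0x15..0x18] <- [97 42 a3 6a]
D4: mem[0x1c..0x1f] <- [97 42 a3 6a]
query mem[0x1e]=0xa3, mem[0x1a]=0x0b, mem[0x26]=0x5e, mem[0x05]=0x0e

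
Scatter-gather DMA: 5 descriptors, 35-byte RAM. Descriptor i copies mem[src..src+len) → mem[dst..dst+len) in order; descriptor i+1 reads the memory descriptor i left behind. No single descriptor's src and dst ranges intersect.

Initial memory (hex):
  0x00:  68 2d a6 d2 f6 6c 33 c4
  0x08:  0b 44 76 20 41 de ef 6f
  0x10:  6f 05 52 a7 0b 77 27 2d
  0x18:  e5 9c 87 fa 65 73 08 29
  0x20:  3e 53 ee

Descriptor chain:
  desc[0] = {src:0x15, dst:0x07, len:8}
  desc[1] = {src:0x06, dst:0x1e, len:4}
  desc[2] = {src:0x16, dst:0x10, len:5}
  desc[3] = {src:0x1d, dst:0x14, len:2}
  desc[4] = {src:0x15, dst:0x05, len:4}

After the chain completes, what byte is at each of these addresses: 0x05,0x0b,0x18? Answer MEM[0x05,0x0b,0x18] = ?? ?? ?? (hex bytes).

MEM[0x05,0x0b,0x18] = 33 9c e5

  after D0: wrote 8B at 0x07 = 77272de59c87fa65
  after D1: wrote 4B at 0x1e = 3377272d
  after D2: wrote 5B at 0x10 = 272de59c87
  after D3: wrote 2B at 0x14 = 7333
  after D4: wrote 4B at 0x05 = 33272de5
query mem[0x05]=0x33, mem[0x0b]=0x9c, mem[0x18]=0xe5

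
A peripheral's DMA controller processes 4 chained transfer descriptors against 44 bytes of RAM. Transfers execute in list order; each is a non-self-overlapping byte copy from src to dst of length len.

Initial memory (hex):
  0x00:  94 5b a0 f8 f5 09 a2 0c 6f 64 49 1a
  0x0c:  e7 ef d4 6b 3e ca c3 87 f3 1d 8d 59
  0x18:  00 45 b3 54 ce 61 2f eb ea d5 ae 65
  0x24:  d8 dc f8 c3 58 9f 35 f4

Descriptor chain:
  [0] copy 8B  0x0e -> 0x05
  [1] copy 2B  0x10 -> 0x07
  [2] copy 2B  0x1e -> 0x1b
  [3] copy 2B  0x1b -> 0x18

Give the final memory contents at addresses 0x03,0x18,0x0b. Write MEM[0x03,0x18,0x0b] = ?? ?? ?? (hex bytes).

MEM[0x03,0x18,0x0b] = f8 2f f3

#0 dst[0x05+8] := {0xd4,0x6b,0x3e,0xca,0xc3,0x87,0xf3,0x1d}
#1 dst[0x07+2] := {0x3e,0xca}
#2 dst[0x1b+2] := {0x2f,0xeb}
#3 dst[0x18+2] := {0x2f,0xeb}
query mem[0x03]=0xf8, mem[0x18]=0x2f, mem[0x0b]=0xf3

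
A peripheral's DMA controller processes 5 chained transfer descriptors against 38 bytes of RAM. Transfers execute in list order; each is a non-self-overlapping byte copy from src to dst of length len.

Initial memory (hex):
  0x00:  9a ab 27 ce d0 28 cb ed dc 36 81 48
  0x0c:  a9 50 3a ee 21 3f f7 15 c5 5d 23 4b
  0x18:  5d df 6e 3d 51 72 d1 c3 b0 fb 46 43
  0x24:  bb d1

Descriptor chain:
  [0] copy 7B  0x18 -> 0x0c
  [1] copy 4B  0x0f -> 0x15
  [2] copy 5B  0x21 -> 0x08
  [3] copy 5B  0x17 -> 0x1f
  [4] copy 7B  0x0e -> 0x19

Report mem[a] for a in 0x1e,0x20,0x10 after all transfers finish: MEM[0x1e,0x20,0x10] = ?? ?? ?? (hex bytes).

MEM[0x1e,0x20,0x10] = 15 d1 51

[0] 0x18->0x0c len=7 : 5d df 6e 3d 51 72 d1
[1] 0x0f->0x15 len=4 : 3d 51 72 d1
[2] 0x21->0x08 len=5 : fb 46 43 bb d1
[3] 0x17->0x1f len=5 : 72 d1 df 6e 3d
[4] 0x0e->0x19 len=7 : 6e 3d 51 72 d1 15 c5
query mem[0x1e]=0x15, mem[0x20]=0xd1, mem[0x10]=0x51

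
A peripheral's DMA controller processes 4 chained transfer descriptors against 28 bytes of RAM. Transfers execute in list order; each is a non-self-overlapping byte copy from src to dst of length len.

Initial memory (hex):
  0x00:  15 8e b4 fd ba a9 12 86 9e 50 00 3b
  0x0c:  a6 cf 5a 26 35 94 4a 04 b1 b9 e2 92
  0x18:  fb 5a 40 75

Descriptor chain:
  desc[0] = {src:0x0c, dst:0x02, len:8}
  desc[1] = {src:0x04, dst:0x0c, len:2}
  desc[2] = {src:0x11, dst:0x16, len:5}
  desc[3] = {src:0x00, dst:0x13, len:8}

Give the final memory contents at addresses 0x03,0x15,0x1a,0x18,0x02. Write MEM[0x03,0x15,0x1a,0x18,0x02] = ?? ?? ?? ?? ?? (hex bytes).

#0 dst[0x02+8] := {0xa6,0xcf,0x5a,0x26,0x35,0x94,0x4a,0x04}
#1 dst[0x0c+2] := {0x5a,0x26}
#2 dst[0x16+5] := {0x94,0x4a,0x04,0xb1,0xb9}
#3 dst[0x13+8] := {0x15,0x8e,0xa6,0xcf,0x5a,0x26,0x35,0x94}
query mem[0x03]=0xcf, mem[0x15]=0xa6, mem[0x1a]=0x94, mem[0x18]=0x26, mem[0x02]=0xa6

MEM[0x03,0x15,0x1a,0x18,0x02] = cf a6 94 26 a6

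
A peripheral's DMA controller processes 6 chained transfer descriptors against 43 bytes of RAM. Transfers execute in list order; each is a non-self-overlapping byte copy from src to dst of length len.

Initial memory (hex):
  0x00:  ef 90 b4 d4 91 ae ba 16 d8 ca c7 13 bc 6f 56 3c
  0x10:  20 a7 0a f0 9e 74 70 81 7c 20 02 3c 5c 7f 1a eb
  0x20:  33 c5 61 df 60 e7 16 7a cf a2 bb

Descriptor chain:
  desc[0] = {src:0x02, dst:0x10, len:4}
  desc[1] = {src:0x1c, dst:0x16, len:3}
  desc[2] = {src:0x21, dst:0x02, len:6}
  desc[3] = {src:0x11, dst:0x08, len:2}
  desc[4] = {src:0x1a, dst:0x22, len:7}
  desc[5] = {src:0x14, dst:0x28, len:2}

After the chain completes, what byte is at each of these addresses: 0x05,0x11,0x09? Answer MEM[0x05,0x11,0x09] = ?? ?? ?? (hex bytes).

D0: mem[0x10..0x13] <- [b4 d4 91 ae]
D1: mem[0x16..0x18] <- [5c 7f 1a]
D2: mem[0x02..0x07] <- [c5 61 df 60 e7 16]
D3: mem[0x08..0x09] <- [d4 91]
D4: mem[0x22..0x28] <- [02 3c 5c 7f 1a eb 33]
D5: mem[0x28..0x29] <- [9e 74]
query mem[0x05]=0x60, mem[0x11]=0xd4, mem[0x09]=0x91

MEM[0x05,0x11,0x09] = 60 d4 91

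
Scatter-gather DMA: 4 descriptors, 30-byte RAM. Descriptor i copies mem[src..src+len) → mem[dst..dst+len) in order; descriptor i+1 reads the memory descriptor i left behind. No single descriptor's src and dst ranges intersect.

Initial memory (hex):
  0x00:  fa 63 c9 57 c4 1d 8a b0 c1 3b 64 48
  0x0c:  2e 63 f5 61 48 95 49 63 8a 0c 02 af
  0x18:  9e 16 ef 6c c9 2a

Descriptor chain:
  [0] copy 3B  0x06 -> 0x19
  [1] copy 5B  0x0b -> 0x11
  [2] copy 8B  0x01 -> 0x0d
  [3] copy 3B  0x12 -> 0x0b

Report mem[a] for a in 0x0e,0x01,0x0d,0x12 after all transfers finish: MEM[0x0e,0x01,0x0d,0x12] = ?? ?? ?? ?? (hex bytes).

MEM[0x0e,0x01,0x0d,0x12] = c9 63 c1 8a

#0 dst[0x19+3] := {0x8a,0xb0,0xc1}
#1 dst[0x11+5] := {0x48,0x2e,0x63,0xf5,0x61}
#2 dst[0x0d+8] := {0x63,0xc9,0x57,0xc4,0x1d,0x8a,0xb0,0xc1}
#3 dst[0x0b+3] := {0x8a,0xb0,0xc1}
query mem[0x0e]=0xc9, mem[0x01]=0x63, mem[0x0d]=0xc1, mem[0x12]=0x8a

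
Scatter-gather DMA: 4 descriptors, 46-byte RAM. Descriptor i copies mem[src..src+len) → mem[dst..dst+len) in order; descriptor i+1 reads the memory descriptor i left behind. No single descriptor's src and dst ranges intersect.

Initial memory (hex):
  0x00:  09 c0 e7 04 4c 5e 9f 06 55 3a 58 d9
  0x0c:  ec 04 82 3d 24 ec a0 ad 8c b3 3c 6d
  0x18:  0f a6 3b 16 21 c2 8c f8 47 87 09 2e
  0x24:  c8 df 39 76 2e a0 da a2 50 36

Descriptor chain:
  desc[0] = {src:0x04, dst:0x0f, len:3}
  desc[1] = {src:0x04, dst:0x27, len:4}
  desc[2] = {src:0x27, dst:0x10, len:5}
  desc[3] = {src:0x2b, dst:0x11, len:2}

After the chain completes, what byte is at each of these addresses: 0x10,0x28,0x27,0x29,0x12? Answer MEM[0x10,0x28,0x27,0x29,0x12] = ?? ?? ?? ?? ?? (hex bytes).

MEM[0x10,0x28,0x27,0x29,0x12] = 4c 5e 4c 9f 50

D0: mem[0x0f..0x11] <- [4c 5e 9f]
D1: mem[0x27..0x2a] <- [4c 5e 9f 06]
D2: mem[0x10..0x14] <- [4c 5e 9f 06 a2]
D3: mem[0x11..0x12] <- [a2 50]
query mem[0x10]=0x4c, mem[0x28]=0x5e, mem[0x27]=0x4c, mem[0x29]=0x9f, mem[0x12]=0x50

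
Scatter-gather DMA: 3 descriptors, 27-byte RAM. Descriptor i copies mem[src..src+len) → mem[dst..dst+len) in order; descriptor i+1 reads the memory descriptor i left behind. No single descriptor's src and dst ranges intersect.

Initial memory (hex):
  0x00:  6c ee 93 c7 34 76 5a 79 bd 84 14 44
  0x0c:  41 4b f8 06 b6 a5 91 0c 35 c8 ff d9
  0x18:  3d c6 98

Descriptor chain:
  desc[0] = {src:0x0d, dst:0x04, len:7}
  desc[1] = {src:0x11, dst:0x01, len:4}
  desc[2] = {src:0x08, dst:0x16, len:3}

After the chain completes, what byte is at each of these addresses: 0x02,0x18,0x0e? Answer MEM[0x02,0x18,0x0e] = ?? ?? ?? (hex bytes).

MEM[0x02,0x18,0x0e] = 91 0c f8

D0: mem[0x04..0x0a] <- [4b f8 06 b6 a5 91 0c]
D1: mem[0x01..0x04] <- [a5 91 0c 35]
D2: mem[0x16..0x18] <- [a5 91 0c]
query mem[0x02]=0x91, mem[0x18]=0x0c, mem[0x0e]=0xf8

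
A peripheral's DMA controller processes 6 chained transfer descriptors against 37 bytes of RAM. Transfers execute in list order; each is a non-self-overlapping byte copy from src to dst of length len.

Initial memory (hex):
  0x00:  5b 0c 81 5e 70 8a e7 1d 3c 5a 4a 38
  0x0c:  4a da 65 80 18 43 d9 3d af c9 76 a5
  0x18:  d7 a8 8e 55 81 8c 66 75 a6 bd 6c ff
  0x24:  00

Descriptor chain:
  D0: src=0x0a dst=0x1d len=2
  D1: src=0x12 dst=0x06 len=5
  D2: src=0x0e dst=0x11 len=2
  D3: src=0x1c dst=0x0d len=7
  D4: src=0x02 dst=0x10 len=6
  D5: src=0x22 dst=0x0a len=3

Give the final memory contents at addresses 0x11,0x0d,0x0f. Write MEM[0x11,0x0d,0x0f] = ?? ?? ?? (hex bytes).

  after D0: wrote 2B at 0x1d = 4a38
  after D1: wrote 5B at 0x06 = d93dafc976
  after D2: wrote 2B at 0x11 = 6580
  after D3: wrote 7B at 0x0d = 814a3875a6bd6c
  after D4: wrote 6B at 0x10 = 815e708ad93d
  after D5: wrote 3B at 0x0a = 6cff00
query mem[0x11]=0x5e, mem[0x0d]=0x81, mem[0x0f]=0x38

MEM[0x11,0x0d,0x0f] = 5e 81 38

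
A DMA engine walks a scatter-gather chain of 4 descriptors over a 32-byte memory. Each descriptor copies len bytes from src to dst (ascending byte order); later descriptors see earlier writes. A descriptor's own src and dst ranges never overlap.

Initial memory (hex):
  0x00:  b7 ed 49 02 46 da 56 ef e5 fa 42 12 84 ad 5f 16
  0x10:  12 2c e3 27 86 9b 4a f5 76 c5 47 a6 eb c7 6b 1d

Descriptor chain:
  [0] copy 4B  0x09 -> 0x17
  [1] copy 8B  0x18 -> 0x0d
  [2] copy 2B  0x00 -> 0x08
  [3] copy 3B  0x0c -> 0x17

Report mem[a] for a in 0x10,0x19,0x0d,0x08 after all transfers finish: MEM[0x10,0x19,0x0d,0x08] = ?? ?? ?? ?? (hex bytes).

MEM[0x10,0x19,0x0d,0x08] = a6 12 42 b7

[0] 0x09->0x17 len=4 : fa 42 12 84
[1] 0x18->0x0d len=8 : 42 12 84 a6 eb c7 6b 1d
[2] 0x00->0x08 len=2 : b7 ed
[3] 0x0c->0x17 len=3 : 84 42 12
query mem[0x10]=0xa6, mem[0x19]=0x12, mem[0x0d]=0x42, mem[0x08]=0xb7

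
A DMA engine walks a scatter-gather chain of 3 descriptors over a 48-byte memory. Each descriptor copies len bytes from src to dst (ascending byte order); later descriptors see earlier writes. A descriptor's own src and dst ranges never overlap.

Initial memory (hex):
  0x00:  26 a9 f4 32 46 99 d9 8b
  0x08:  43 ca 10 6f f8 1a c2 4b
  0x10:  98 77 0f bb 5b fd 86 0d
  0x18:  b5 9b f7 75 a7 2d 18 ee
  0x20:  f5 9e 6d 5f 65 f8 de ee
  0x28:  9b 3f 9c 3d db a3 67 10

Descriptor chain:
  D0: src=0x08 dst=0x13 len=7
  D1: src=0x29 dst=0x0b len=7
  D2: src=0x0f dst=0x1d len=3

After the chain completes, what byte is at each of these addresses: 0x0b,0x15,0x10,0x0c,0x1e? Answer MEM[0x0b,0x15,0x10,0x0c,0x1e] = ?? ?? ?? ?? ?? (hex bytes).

#0 dst[0x13+7] := {0x43,0xca,0x10,0x6f,0xf8,0x1a,0xc2}
#1 dst[0x0b+7] := {0x3f,0x9c,0x3d,0xdb,0xa3,0x67,0x10}
#2 dst[0x1d+3] := {0xa3,0x67,0x10}
query mem[0x0b]=0x3f, mem[0x15]=0x10, mem[0x10]=0x67, mem[0x0c]=0x9c, mem[0x1e]=0x67

MEM[0x0b,0x15,0x10,0x0c,0x1e] = 3f 10 67 9c 67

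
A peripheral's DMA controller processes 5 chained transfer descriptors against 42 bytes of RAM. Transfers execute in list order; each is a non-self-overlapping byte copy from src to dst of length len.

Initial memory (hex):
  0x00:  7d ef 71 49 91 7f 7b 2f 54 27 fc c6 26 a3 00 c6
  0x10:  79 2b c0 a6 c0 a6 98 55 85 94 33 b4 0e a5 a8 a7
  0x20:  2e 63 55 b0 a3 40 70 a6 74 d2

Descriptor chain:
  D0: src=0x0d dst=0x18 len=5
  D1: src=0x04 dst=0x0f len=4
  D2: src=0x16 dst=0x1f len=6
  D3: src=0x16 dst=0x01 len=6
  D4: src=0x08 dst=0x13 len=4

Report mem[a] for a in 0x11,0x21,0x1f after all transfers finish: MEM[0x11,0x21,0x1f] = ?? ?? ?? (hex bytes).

MEM[0x11,0x21,0x1f] = 7b a3 98

  after D0: wrote 5B at 0x18 = a300c6792b
  after D1: wrote 4B at 0x0f = 917f7b2f
  after D2: wrote 6B at 0x1f = 9855a300c679
  after D3: wrote 6B at 0x01 = 9855a300c679
  after D4: wrote 4B at 0x13 = 5427fcc6
query mem[0x11]=0x7b, mem[0x21]=0xa3, mem[0x1f]=0x98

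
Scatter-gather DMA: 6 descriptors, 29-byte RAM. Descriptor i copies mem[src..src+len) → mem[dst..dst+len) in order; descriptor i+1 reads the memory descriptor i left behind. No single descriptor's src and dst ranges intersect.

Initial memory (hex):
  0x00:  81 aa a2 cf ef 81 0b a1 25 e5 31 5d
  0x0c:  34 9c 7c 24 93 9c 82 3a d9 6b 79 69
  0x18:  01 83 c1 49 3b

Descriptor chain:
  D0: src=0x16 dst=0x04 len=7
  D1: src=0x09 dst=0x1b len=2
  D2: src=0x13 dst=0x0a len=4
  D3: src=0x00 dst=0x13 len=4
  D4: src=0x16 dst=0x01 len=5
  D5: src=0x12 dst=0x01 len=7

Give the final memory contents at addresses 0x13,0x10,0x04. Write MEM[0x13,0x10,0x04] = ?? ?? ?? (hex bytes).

MEM[0x13,0x10,0x04] = 81 93 a2

#0 dst[0x04+7] := {0x79,0x69,0x01,0x83,0xc1,0x49,0x3b}
#1 dst[0x1b+2] := {0x49,0x3b}
#2 dst[0x0a+4] := {0x3a,0xd9,0x6b,0x79}
#3 dst[0x13+4] := {0x81,0xaa,0xa2,0xcf}
#4 dst[0x01+5] := {0xcf,0x69,0x01,0x83,0xc1}
#5 dst[0x01+7] := {0x82,0x81,0xaa,0xa2,0xcf,0x69,0x01}
query mem[0x13]=0x81, mem[0x10]=0x93, mem[0x04]=0xa2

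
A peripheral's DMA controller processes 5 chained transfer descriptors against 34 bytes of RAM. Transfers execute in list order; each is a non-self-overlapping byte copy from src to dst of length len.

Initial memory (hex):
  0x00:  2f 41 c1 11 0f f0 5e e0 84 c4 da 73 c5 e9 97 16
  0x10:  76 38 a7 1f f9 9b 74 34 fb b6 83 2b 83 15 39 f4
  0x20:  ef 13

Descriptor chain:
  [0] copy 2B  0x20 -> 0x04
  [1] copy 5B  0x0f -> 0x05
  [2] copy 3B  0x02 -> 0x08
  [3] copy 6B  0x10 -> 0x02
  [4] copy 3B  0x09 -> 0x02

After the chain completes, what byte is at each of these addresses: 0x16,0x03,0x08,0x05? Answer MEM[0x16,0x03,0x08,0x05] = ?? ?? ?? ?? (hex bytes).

MEM[0x16,0x03,0x08,0x05] = 74 ef c1 1f

D0: mem[0x04..0x05] <- [ef 13]
D1: mem[0x05..0x09] <- [16 76 38 a7 1f]
D2: mem[0x08..0x0a] <- [c1 11 ef]
D3: mem[0x02..0x07] <- [76 38 a7 1f f9 9b]
D4: mem[0x02..0x04] <- [11 ef 73]
query mem[0x16]=0x74, mem[0x03]=0xef, mem[0x08]=0xc1, mem[0x05]=0x1f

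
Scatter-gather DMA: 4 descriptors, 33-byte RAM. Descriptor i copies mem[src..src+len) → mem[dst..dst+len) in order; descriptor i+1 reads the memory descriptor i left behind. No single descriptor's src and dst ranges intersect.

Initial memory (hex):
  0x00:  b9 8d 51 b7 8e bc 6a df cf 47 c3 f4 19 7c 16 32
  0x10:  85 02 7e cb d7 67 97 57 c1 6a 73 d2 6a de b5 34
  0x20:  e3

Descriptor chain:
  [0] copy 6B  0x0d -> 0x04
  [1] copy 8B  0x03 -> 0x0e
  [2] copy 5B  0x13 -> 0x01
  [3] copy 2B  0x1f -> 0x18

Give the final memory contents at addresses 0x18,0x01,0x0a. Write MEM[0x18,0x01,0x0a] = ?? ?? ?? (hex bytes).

MEM[0x18,0x01,0x0a] = 34 02 c3

#0 dst[0x04+6] := {0x7c,0x16,0x32,0x85,0x02,0x7e}
#1 dst[0x0e+8] := {0xb7,0x7c,0x16,0x32,0x85,0x02,0x7e,0xc3}
#2 dst[0x01+5] := {0x02,0x7e,0xc3,0x97,0x57}
#3 dst[0x18+2] := {0x34,0xe3}
query mem[0x18]=0x34, mem[0x01]=0x02, mem[0x0a]=0xc3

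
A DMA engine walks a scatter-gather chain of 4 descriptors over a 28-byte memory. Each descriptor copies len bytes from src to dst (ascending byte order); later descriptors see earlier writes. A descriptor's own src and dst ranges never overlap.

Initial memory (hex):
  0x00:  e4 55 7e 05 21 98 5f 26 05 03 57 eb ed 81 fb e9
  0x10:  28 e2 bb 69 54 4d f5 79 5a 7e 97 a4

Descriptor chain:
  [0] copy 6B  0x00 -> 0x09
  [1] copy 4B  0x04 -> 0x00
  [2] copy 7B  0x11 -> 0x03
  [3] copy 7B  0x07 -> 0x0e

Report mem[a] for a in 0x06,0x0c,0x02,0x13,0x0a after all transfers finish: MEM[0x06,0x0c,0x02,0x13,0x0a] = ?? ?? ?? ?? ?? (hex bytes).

MEM[0x06,0x0c,0x02,0x13,0x0a] = 54 05 5f 05 55

[0] 0x00->0x09 len=6 : e4 55 7e 05 21 98
[1] 0x04->0x00 len=4 : 21 98 5f 26
[2] 0x11->0x03 len=7 : e2 bb 69 54 4d f5 79
[3] 0x07->0x0e len=7 : 4d f5 79 55 7e 05 21
query mem[0x06]=0x54, mem[0x0c]=0x05, mem[0x02]=0x5f, mem[0x13]=0x05, mem[0x0a]=0x55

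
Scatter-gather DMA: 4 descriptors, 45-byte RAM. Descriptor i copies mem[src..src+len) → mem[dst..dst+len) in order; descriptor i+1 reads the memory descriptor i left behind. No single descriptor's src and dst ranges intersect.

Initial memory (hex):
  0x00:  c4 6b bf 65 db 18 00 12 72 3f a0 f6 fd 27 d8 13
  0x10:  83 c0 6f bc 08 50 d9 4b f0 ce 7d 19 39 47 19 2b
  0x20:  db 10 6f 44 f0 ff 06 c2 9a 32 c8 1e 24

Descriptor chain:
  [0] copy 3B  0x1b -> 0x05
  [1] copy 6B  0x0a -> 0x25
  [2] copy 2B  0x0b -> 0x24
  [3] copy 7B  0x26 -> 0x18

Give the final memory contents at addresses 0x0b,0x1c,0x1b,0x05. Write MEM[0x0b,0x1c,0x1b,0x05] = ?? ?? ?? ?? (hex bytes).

MEM[0x0b,0x1c,0x1b,0x05] = f6 13 d8 19

#0 dst[0x05+3] := {0x19,0x39,0x47}
#1 dst[0x25+6] := {0xa0,0xf6,0xfd,0x27,0xd8,0x13}
#2 dst[0x24+2] := {0xf6,0xfd}
#3 dst[0x18+7] := {0xf6,0xfd,0x27,0xd8,0x13,0x1e,0x24}
query mem[0x0b]=0xf6, mem[0x1c]=0x13, mem[0x1b]=0xd8, mem[0x05]=0x19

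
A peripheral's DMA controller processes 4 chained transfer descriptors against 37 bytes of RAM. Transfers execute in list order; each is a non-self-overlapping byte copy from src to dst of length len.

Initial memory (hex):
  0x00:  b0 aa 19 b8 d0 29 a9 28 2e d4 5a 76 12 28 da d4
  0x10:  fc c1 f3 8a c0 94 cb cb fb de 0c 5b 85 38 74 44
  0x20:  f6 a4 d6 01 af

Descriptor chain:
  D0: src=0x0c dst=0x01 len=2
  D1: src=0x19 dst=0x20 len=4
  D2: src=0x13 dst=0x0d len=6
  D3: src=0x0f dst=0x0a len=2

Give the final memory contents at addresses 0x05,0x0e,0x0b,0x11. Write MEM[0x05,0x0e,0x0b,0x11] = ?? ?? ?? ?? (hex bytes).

[0] 0x0c->0x01 len=2 : 12 28
[1] 0x19->0x20 len=4 : de 0c 5b 85
[2] 0x13->0x0d len=6 : 8a c0 94 cb cb fb
[3] 0x0f->0x0a len=2 : 94 cb
query mem[0x05]=0x29, mem[0x0e]=0xc0, mem[0x0b]=0xcb, mem[0x11]=0xcb

MEM[0x05,0x0e,0x0b,0x11] = 29 c0 cb cb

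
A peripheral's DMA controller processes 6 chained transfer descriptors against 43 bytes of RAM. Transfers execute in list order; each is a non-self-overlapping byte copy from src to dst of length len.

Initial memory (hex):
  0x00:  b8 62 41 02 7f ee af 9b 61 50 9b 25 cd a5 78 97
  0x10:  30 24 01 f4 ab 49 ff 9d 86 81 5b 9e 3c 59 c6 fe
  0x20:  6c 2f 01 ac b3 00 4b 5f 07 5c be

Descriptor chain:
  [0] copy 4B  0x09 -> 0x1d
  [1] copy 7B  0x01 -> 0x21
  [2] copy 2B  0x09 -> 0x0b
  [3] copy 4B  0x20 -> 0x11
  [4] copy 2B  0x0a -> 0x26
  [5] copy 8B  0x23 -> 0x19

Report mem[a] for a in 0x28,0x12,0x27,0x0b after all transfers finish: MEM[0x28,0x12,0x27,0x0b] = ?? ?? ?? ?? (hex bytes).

MEM[0x28,0x12,0x27,0x0b] = 07 62 50 50

#0 dst[0x1d+4] := {0x50,0x9b,0x25,0xcd}
#1 dst[0x21+7] := {0x62,0x41,0x02,0x7f,0xee,0xaf,0x9b}
#2 dst[0x0b+2] := {0x50,0x9b}
#3 dst[0x11+4] := {0xcd,0x62,0x41,0x02}
#4 dst[0x26+2] := {0x9b,0x50}
#5 dst[0x19+8] := {0x02,0x7f,0xee,0x9b,0x50,0x07,0x5c,0xbe}
query mem[0x28]=0x07, mem[0x12]=0x62, mem[0x27]=0x50, mem[0x0b]=0x50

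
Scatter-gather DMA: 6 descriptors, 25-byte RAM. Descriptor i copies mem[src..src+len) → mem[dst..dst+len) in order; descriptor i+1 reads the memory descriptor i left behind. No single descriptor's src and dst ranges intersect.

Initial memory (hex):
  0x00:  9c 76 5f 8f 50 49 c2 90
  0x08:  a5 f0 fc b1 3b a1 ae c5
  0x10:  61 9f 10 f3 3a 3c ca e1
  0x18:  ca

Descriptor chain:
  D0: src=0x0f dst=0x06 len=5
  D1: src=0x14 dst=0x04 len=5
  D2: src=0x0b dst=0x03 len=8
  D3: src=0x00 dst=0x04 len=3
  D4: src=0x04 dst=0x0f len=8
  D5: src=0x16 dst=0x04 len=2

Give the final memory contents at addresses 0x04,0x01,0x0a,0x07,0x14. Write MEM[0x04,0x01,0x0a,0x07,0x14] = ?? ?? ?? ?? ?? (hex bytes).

#0 dst[0x06+5] := {0xc5,0x61,0x9f,0x10,0xf3}
#1 dst[0x04+5] := {0x3a,0x3c,0xca,0xe1,0xca}
#2 dst[0x03+8] := {0xb1,0x3b,0xa1,0xae,0xc5,0x61,0x9f,0x10}
#3 dst[0x04+3] := {0x9c,0x76,0x5f}
#4 dst[0x0f+8] := {0x9c,0x76,0x5f,0xc5,0x61,0x9f,0x10,0xb1}
#5 dst[0x04+2] := {0xb1,0xe1}
query mem[0x04]=0xb1, mem[0x01]=0x76, mem[0x0a]=0x10, mem[0x07]=0xc5, mem[0x14]=0x9f

MEM[0x04,0x01,0x0a,0x07,0x14] = b1 76 10 c5 9f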